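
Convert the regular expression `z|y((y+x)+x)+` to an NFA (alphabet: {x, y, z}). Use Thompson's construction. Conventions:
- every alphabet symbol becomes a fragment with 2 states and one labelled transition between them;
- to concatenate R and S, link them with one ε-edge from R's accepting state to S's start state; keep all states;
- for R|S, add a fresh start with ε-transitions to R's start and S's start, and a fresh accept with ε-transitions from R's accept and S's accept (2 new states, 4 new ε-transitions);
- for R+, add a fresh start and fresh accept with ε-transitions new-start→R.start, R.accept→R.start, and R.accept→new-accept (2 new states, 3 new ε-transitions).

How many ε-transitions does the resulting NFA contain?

16

Building bottom-up:
Each of the 5 symbol leaves contributes 0 ε-transitions.
  y+ → 3 ε-transitions
  y+x → 4 ε-transitions
  (y+x)+ → 7 ε-transitions
  (y+x)+x → 8 ε-transitions
  ((y+x)+x)+ → 11 ε-transitions
  y((y+x)+x)+ → 12 ε-transitions
  z|y((y+x)+x)+ → 16 ε-transitions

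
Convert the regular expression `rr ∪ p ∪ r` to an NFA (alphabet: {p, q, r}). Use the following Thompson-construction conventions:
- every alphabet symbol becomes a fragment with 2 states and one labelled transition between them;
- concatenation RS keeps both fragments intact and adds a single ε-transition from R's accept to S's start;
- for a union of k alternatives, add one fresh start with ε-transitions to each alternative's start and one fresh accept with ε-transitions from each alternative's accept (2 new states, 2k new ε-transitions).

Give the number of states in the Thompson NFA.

10

Building bottom-up:
Each of the 4 symbol leaves contributes a 2-state fragment.
  rr — 4 states
  rr ∪ p ∪ r — 10 states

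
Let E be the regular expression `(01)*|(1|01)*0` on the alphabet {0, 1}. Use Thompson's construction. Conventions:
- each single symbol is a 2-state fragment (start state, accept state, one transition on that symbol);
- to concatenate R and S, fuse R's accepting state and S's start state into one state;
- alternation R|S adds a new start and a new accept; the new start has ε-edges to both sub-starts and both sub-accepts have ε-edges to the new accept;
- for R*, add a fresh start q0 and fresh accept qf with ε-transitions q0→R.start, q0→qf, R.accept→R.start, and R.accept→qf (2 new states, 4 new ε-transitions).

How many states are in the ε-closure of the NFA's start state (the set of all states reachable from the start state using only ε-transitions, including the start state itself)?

10

Work bottom-up. For each fragment F, track |ε-closure(F.start)| and whether F's accept lies in that closure (i.e. whether F accepts ε). A single-symbol fragment has closure size 1 and does not accept ε.
  01 : same as the first factor's closure: C = 1
  (01)* : C = 1 (new start) + 1 (body) + 1 (new accept) = 3
  01 : same as the first factor's closure: C = 1
  1|01 : new start ε-reaches every alternative's start; none of them accept ε, so the new accept is not reached: C = 1 + 1 + 1 = 3
  (1|01)* : the star's fresh start ε-reaches both the body's start and the fresh accept: C = 2 + 3 = 5
  (1|01)*0 : C = 5 + (1−1) = 5 (closure spills across the concat boundary because the left factor accepts ε)
  (01)*|(1|01)*0 : new start ε-reaches every alternative's start; at least one alternative accepts ε, so the union's new accept is reached too: C = 1 + 3 + 5 + 1 = 10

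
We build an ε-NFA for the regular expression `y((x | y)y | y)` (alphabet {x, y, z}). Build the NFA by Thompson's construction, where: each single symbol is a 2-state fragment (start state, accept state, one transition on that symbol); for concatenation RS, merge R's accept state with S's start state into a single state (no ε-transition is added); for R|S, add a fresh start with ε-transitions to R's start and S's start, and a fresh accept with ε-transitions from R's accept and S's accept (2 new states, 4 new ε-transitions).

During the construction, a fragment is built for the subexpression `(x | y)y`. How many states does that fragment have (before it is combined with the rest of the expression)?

7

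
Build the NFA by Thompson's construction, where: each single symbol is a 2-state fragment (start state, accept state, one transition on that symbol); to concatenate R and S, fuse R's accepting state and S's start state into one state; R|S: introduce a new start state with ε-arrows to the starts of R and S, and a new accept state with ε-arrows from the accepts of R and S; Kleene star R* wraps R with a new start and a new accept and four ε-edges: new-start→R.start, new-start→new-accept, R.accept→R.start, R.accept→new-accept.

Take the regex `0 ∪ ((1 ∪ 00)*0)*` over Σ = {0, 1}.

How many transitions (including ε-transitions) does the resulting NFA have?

21

Building bottom-up:
Each of the 5 symbol leaves contributes 1 transition (1 symbol, 0 ε).
  00 : 2 transitions (2 symbol, 0 ε)
  1 ∪ 00 : 7 transitions (3 symbol, 4 ε)
  (1 ∪ 00)* : 11 transitions (3 symbol, 8 ε)
  (1 ∪ 00)*0 : 12 transitions (4 symbol, 8 ε)
  ((1 ∪ 00)*0)* : 16 transitions (4 symbol, 12 ε)
  0 ∪ ((1 ∪ 00)*0)* : 21 transitions (5 symbol, 16 ε)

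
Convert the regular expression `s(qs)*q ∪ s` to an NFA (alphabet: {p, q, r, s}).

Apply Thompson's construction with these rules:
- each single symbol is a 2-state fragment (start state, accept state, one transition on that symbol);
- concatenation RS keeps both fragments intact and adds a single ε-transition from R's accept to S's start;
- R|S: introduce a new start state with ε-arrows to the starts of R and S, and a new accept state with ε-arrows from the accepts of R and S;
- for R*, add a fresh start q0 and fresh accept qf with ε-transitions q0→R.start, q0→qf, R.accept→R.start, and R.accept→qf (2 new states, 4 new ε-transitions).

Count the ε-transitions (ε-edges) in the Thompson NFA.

11

Building bottom-up:
Each of the 5 symbol leaves contributes 0 ε-transitions.
  qs : 1 ε-transition
  (qs)* : 5 ε-transitions
  s(qs)*q : 7 ε-transitions
  s(qs)*q ∪ s : 11 ε-transitions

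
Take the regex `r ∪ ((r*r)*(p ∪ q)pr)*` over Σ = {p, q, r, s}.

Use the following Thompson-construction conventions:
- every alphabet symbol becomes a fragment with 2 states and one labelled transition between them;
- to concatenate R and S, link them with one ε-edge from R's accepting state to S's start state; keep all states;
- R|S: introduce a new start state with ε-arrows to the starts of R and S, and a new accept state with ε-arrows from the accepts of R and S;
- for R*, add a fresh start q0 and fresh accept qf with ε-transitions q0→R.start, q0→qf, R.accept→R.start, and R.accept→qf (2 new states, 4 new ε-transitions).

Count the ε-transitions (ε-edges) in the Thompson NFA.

Per subexpression:
Each of the 7 symbol leaves contributes 0 ε-transitions.
  r* → 4 ε-transitions
  r*r → 5 ε-transitions
  (r*r)* → 9 ε-transitions
  p ∪ q → 4 ε-transitions
  (r*r)*(p ∪ q)pr → 16 ε-transitions
  ((r*r)*(p ∪ q)pr)* → 20 ε-transitions
  r ∪ ((r*r)*(p ∪ q)pr)* → 24 ε-transitions

24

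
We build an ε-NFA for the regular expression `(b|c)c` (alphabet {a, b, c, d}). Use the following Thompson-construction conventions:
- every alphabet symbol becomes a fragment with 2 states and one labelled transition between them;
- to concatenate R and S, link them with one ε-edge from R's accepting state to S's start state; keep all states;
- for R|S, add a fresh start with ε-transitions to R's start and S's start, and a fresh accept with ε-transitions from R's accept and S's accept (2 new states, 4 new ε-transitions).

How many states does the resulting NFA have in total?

8

Recursing over subexpressions:
Each of the 3 symbol leaves contributes a 2-state fragment.
  b|c : 6 states
  (b|c)c : 8 states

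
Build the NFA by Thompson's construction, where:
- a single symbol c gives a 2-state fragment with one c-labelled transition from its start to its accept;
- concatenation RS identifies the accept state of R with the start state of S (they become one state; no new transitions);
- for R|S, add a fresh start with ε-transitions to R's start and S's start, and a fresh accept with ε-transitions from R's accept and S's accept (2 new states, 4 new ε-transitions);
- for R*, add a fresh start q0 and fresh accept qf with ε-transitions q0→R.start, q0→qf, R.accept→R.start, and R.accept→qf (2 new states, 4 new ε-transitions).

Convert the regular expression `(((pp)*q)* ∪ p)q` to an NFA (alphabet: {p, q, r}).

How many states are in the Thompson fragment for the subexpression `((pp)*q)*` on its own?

Fragment for `((pp)*q)*`:
Each of the 3 symbol leaves contributes a 2-state fragment.
  pp = 3 states
  (pp)* = 5 states
  (pp)*q = 6 states
  ((pp)*q)* = 8 states

8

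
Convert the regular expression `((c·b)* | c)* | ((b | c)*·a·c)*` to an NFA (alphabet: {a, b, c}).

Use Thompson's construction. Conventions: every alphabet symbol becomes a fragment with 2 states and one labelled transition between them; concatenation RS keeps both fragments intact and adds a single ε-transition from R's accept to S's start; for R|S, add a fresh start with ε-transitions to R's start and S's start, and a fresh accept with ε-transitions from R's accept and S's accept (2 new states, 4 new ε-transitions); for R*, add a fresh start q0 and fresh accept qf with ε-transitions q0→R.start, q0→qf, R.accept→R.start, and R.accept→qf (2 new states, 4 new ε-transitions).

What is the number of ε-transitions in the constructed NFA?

Building bottom-up:
Each of the 7 symbol leaves contributes 0 ε-transitions.
  c·b : 1 ε-transition
  (c·b)* : 5 ε-transitions
  (c·b)* | c : 9 ε-transitions
  ((c·b)* | c)* : 13 ε-transitions
  b | c : 4 ε-transitions
  (b | c)* : 8 ε-transitions
  (b | c)*·a·c : 10 ε-transitions
  ((b | c)*·a·c)* : 14 ε-transitions
  ((c·b)* | c)* | ((b | c)*·a·c)* : 31 ε-transitions

31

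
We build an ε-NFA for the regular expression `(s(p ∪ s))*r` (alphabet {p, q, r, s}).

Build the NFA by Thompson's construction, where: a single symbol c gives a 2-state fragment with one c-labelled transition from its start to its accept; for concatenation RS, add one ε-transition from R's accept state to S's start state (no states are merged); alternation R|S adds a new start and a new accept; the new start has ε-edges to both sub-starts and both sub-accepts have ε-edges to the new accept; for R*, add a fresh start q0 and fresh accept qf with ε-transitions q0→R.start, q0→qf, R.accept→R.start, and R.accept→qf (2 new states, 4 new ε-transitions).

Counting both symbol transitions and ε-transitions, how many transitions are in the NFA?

14

Building bottom-up:
Each of the 4 symbol leaves contributes 1 transition (1 symbol, 0 ε).
  p ∪ s → 6 transitions (2 symbol, 4 ε)
  s(p ∪ s) → 8 transitions (3 symbol, 5 ε)
  (s(p ∪ s))* → 12 transitions (3 symbol, 9 ε)
  (s(p ∪ s))*r → 14 transitions (4 symbol, 10 ε)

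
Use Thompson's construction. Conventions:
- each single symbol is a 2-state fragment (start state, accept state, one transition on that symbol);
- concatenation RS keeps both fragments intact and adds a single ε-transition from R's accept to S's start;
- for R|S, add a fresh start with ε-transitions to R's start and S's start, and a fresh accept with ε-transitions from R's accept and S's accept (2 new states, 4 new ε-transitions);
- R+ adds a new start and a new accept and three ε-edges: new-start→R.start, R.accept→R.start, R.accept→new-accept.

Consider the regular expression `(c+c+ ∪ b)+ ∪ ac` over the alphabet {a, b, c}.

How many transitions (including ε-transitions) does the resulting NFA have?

24

Building bottom-up:
Each of the 5 symbol leaves contributes 1 transition (1 symbol, 0 ε).
  c+ — 4 transitions (1 symbol, 3 ε)
  c+ — 4 transitions (1 symbol, 3 ε)
  c+c+ — 9 transitions (2 symbol, 7 ε)
  c+c+ ∪ b — 14 transitions (3 symbol, 11 ε)
  (c+c+ ∪ b)+ — 17 transitions (3 symbol, 14 ε)
  ac — 3 transitions (2 symbol, 1 ε)
  (c+c+ ∪ b)+ ∪ ac — 24 transitions (5 symbol, 19 ε)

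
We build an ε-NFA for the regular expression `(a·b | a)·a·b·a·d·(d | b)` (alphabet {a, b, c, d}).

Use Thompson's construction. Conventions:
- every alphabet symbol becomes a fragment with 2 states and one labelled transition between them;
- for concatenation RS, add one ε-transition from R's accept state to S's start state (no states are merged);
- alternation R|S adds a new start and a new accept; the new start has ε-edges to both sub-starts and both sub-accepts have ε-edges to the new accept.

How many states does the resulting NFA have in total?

22

Bottom-up over the parse tree:
Each of the 9 symbol leaves contributes a 2-state fragment.
  a·b : 4 states
  a·b | a : 8 states
  d | b : 6 states
  (a·b | a)·a·b·a·d·(d | b) : 22 states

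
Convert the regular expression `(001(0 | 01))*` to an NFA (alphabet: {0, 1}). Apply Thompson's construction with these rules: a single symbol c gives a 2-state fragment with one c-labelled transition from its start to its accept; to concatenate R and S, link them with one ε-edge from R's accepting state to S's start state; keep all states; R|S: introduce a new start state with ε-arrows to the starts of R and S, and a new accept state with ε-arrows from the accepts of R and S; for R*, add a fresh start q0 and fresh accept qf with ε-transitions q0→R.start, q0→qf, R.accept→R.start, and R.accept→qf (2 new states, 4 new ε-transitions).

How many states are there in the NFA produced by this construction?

16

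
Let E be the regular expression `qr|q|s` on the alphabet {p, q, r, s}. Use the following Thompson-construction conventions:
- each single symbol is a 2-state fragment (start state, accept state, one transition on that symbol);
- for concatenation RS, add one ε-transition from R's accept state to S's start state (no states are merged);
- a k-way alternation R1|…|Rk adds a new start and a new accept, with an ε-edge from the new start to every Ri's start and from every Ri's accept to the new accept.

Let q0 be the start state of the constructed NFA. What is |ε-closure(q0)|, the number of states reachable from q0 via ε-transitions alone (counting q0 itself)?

4

Work bottom-up. For each fragment F, track |ε-closure(F.start)| and whether F's accept lies in that closure (i.e. whether F accepts ε). A single-symbol fragment has closure size 1 and does not accept ε.
  qr : |closure| equals the left operand's closure size = 1 (its accept is not ε-reachable, so the closure stops there)
  qr|q|s : |closure| = 1 + 1 + 1 + 1 = 4 (the new accept is not ε-reachable since no branch accepts ε)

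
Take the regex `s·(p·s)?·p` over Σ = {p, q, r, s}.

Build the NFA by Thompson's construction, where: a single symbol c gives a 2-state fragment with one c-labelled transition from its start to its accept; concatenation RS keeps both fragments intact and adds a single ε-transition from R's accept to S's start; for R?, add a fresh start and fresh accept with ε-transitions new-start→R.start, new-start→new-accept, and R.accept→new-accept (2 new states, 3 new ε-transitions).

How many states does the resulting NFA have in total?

Bottom-up over the parse tree:
Each of the 4 symbol leaves contributes a 2-state fragment.
  p·s = 4 states
  (p·s)? = 6 states
  s·(p·s)?·p = 10 states

10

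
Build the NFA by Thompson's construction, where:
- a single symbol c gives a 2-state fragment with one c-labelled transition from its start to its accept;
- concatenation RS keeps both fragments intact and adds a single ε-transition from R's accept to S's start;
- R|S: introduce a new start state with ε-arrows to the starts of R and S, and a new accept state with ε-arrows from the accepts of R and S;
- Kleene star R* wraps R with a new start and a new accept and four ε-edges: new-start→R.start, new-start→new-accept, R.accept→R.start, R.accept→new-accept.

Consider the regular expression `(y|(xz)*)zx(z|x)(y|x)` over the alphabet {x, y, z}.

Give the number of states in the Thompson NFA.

Building bottom-up:
Each of the 9 symbol leaves contributes a 2-state fragment.
  xz : 4 states
  (xz)* : 6 states
  y|(xz)* : 10 states
  z|x : 6 states
  y|x : 6 states
  (y|(xz)*)zx(z|x)(y|x) : 26 states

26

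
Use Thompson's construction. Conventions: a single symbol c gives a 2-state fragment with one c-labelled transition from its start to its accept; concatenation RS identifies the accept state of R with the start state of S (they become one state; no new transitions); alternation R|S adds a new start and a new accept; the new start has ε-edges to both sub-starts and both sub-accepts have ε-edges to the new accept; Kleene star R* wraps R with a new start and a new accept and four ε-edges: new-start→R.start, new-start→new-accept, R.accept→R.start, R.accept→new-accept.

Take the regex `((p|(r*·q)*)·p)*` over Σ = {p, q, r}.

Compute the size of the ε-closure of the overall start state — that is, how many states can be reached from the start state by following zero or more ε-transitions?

10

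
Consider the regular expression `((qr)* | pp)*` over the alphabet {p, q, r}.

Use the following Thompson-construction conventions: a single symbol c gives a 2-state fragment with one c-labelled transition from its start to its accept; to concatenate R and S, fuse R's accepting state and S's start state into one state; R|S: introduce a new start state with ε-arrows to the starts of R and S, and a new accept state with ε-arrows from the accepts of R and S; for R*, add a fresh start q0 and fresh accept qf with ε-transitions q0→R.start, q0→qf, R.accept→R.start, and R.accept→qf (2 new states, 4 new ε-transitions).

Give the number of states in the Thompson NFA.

Bottom-up over the parse tree:
Each of the 4 symbol leaves contributes a 2-state fragment.
  qr — 3 states
  (qr)* — 5 states
  pp — 3 states
  (qr)* | pp — 10 states
  ((qr)* | pp)* — 12 states

12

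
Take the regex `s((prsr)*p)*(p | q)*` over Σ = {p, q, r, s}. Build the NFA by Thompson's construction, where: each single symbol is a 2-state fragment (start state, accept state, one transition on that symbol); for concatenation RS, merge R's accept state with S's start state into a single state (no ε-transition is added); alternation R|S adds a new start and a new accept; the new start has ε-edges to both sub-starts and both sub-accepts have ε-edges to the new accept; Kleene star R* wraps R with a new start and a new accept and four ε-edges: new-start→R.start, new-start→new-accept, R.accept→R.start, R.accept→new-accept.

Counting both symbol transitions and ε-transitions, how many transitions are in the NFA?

By structural recursion:
Each of the 8 symbol leaves contributes 1 transition (1 symbol, 0 ε).
  prsr — 4 transitions (4 symbol, 0 ε)
  (prsr)* — 8 transitions (4 symbol, 4 ε)
  (prsr)*p — 9 transitions (5 symbol, 4 ε)
  ((prsr)*p)* — 13 transitions (5 symbol, 8 ε)
  p | q — 6 transitions (2 symbol, 4 ε)
  (p | q)* — 10 transitions (2 symbol, 8 ε)
  s((prsr)*p)*(p | q)* — 24 transitions (8 symbol, 16 ε)

24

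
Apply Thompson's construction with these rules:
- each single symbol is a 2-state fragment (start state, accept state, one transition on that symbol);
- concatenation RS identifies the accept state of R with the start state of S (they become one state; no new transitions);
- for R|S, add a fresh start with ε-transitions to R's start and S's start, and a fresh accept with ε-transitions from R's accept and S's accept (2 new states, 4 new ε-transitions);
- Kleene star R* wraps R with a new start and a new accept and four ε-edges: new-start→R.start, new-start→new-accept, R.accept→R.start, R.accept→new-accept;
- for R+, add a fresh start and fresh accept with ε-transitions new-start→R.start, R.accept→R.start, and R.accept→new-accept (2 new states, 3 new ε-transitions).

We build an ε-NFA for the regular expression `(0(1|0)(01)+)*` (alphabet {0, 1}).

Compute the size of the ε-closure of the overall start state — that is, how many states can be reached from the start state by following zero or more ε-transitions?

3

Let C(F) = |ε-closure(F.start)| within fragment F, and note whether F accepts ε. Symbol fragments have C = 1 and do not accept ε. Then:
  1|0 → new start ε-reaches every alternative's start; none of them accept ε, so the new accept is not reached: |ε-closure| = 1 + 1 + 1 = 3
  01 → same as the first factor's closure: |ε-closure| = 1
  (01)+ → new start ε-reaches only the body's start; the new accept needs a symbol first: |ε-closure| = 1 + 1 = 2
  0(1|0)(01)+ → |ε-closure| equals the left operand's closure size = 1 (its accept is not ε-reachable, so the closure stops there)
  (0(1|0)(01)+)* → new start has ε-edges to the inner start and to the new accept, so |ε-closure| = 2 + 1 = 3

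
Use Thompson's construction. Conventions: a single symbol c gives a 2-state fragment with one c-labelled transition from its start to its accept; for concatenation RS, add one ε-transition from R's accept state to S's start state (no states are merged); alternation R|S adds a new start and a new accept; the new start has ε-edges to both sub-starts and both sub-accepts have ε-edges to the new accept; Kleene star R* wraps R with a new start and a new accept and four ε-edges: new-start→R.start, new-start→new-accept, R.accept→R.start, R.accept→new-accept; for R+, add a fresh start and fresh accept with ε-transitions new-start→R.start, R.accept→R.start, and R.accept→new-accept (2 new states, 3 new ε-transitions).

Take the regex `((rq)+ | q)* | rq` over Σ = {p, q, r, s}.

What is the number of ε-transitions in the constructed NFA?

17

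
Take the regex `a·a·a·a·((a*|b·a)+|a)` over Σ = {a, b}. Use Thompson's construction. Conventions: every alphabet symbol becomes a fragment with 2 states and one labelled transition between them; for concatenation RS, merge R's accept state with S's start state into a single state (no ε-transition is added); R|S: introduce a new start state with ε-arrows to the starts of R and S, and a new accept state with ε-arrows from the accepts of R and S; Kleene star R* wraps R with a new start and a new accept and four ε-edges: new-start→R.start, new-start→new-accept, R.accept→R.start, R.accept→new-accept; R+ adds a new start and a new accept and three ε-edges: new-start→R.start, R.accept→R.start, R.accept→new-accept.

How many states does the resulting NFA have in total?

Recursing over subexpressions:
Each of the 8 symbol leaves contributes a 2-state fragment.
  a* : 4 states
  b·a : 3 states
  a*|b·a : 9 states
  (a*|b·a)+ : 11 states
  (a*|b·a)+|a : 15 states
  a·a·a·a·((a*|b·a)+|a) : 19 states

19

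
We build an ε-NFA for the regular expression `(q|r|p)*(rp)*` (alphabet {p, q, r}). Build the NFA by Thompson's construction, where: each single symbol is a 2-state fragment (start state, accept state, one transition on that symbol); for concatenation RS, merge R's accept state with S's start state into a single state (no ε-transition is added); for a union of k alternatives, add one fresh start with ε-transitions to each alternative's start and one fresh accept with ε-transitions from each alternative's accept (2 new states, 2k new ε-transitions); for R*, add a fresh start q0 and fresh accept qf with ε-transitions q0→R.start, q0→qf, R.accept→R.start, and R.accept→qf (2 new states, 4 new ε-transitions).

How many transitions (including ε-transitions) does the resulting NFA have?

19

Building bottom-up:
Each of the 5 symbol leaves contributes 1 transition (1 symbol, 0 ε).
  q|r|p → 9 transitions (3 symbol, 6 ε)
  (q|r|p)* → 13 transitions (3 symbol, 10 ε)
  rp → 2 transitions (2 symbol, 0 ε)
  (rp)* → 6 transitions (2 symbol, 4 ε)
  (q|r|p)*(rp)* → 19 transitions (5 symbol, 14 ε)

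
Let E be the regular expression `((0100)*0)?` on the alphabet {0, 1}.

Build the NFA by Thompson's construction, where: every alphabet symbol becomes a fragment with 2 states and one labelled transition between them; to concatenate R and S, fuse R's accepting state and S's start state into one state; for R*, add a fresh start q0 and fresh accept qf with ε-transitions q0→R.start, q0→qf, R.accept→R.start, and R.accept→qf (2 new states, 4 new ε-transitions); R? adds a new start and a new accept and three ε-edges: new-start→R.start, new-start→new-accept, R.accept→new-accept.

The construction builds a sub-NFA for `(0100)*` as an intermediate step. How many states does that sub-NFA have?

Fragment for `(0100)*`:
Each of the 4 symbol leaves contributes a 2-state fragment.
  0100 = 5 states
  (0100)* = 7 states

7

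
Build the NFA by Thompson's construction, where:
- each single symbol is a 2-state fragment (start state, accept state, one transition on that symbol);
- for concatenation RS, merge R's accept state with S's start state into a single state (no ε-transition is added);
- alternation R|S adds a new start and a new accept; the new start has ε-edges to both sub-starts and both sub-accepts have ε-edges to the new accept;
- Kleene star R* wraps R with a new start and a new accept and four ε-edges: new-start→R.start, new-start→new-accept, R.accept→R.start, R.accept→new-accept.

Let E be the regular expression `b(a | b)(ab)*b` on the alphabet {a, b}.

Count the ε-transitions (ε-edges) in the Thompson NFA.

8

Bottom-up over the parse tree:
Each of the 6 symbol leaves contributes 0 ε-transitions.
  a | b = 4 ε-transitions
  ab = 0 ε-transitions
  (ab)* = 4 ε-transitions
  b(a | b)(ab)*b = 8 ε-transitions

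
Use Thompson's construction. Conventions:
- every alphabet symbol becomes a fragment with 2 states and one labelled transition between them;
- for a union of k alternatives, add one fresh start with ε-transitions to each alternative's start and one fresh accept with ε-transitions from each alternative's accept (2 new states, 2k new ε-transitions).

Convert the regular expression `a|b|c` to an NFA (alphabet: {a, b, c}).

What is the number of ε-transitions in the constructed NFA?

6

Bottom-up over the parse tree:
Each of the 3 symbol leaves contributes 0 ε-transitions.
  a|b|c → 6 ε-transitions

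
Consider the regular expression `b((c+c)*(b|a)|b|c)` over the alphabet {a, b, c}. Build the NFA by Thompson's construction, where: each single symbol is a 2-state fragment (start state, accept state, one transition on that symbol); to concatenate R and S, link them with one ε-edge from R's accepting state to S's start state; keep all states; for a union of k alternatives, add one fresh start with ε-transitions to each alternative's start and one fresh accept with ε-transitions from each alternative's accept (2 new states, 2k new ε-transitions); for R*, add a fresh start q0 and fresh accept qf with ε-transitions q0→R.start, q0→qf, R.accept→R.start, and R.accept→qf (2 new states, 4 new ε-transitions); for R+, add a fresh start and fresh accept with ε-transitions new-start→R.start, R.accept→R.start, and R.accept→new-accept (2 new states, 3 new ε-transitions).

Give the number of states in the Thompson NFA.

22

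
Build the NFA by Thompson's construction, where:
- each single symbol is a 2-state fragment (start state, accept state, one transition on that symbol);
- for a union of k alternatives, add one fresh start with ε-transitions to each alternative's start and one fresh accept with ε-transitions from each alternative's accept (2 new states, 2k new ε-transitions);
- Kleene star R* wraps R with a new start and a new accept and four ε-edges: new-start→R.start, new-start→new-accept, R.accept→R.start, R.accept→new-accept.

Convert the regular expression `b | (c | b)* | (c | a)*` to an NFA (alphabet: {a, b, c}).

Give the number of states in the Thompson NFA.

20

Bottom-up over the parse tree:
Each of the 5 symbol leaves contributes a 2-state fragment.
  c | b → 6 states
  (c | b)* → 8 states
  c | a → 6 states
  (c | a)* → 8 states
  b | (c | b)* | (c | a)* → 20 states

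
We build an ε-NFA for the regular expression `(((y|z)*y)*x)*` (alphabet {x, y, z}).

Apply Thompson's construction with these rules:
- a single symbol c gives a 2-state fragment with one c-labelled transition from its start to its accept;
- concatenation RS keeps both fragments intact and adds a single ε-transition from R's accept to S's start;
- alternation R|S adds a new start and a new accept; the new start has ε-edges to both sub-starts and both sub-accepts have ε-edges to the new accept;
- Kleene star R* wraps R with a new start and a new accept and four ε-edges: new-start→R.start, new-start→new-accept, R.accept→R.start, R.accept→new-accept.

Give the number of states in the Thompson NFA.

16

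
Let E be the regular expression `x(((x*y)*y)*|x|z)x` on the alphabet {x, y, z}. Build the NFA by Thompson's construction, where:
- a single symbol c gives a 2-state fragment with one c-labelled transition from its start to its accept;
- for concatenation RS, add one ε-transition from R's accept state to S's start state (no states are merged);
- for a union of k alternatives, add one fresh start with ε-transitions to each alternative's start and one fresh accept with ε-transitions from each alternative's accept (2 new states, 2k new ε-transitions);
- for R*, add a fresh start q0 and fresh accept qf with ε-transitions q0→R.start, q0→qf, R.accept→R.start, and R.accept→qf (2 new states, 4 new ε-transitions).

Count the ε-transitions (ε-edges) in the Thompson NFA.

Building bottom-up:
Each of the 7 symbol leaves contributes 0 ε-transitions.
  x* = 4 ε-transitions
  x*y = 5 ε-transitions
  (x*y)* = 9 ε-transitions
  (x*y)*y = 10 ε-transitions
  ((x*y)*y)* = 14 ε-transitions
  ((x*y)*y)*|x|z = 20 ε-transitions
  x(((x*y)*y)*|x|z)x = 22 ε-transitions

22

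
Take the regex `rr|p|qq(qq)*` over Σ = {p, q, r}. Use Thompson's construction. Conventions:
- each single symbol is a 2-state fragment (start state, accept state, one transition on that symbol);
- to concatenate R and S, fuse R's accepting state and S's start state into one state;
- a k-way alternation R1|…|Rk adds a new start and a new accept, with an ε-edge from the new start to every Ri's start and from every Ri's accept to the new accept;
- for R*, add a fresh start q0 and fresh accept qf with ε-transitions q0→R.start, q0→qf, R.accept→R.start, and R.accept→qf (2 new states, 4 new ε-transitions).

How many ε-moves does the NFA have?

10

By structural recursion:
Each of the 7 symbol leaves contributes 0 ε-transitions.
  rr — 0 ε-transitions
  qq — 0 ε-transitions
  (qq)* — 4 ε-transitions
  qq(qq)* — 4 ε-transitions
  rr|p|qq(qq)* — 10 ε-transitions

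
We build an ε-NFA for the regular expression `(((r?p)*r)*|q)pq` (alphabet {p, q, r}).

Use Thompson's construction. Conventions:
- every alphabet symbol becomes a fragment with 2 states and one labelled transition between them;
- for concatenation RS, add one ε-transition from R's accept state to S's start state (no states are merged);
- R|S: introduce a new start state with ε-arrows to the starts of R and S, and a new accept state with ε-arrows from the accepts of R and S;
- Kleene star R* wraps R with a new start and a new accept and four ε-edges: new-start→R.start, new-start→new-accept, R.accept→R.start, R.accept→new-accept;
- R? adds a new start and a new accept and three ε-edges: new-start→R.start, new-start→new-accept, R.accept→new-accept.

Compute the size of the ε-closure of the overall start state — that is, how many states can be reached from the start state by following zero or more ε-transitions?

13

Let C(F) = |ε-closure(F.start)| within fragment F, and note whether F accepts ε. Symbol fragments have C = 1 and do not accept ε. Then:
  r? : |ε-closure| = 1 (new start) + 1 (body) + 1 (new accept, via ε) = 3
  r?p : the left operand accepts ε, so the closure extends into the next operand (via the concat ε-link); |ε-closure| = 3 + 1 = 4
  (r?p)* : new start has ε-edges to the inner start and to the new accept, so |ε-closure| = 2 + 4 = 6
  (r?p)*r : the left operand accepts ε, so the closure extends into the next operand (via the concat ε-link); |ε-closure| = 6 + 1 = 7
  ((r?p)*r)* : the star's fresh start ε-reaches both the body's start and the fresh accept: |ε-closure| = 2 + 7 = 9
  ((r?p)*r)*|q : new start ε-reaches every alternative's start; at least one alternative accepts ε, so the union's new accept is reached too: |ε-closure| = 1 + 9 + 1 + 1 = 12
  (((r?p)*r)*|q)pq : the left operand accepts ε, so the closure extends into the next operand (via the concat ε-link); |ε-closure| = 12 + 1 = 13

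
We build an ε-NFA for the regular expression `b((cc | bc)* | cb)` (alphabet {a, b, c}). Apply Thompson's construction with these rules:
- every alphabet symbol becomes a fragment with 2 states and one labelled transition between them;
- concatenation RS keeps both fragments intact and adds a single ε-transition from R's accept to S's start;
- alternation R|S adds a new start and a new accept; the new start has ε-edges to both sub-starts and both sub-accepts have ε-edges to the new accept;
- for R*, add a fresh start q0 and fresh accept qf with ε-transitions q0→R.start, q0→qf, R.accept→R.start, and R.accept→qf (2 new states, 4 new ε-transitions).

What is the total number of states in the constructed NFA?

20

Building bottom-up:
Each of the 7 symbol leaves contributes a 2-state fragment.
  cc = 4 states
  bc = 4 states
  cc | bc = 10 states
  (cc | bc)* = 12 states
  cb = 4 states
  (cc | bc)* | cb = 18 states
  b((cc | bc)* | cb) = 20 states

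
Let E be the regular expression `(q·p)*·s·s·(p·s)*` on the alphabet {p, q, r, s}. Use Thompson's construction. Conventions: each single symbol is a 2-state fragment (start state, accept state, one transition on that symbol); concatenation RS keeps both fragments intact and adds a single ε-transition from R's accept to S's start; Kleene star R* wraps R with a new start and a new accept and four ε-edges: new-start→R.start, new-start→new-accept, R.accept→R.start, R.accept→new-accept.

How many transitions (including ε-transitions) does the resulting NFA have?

19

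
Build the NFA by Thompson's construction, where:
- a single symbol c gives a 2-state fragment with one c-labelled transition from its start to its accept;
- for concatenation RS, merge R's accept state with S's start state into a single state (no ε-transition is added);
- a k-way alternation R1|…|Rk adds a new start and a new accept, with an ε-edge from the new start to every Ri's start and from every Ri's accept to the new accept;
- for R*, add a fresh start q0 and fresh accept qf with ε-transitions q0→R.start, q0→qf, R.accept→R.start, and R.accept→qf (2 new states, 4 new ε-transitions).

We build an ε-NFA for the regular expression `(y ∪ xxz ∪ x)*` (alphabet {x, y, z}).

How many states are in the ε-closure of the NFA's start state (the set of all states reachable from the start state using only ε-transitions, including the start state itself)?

6

Compute the ε-closure size of each fragment's start state recursively; a symbol fragment's start has no outgoing ε-edge, so its closure is just itself (size 1).
  xxz → same as the first factor's closure: |ε-closure| = 1
  y ∪ xxz ∪ x → new start ε-reaches every alternative's start; none of them accept ε, so the new accept is not reached: |ε-closure| = 1 + 1 + 1 + 1 = 4
  (y ∪ xxz ∪ x)* → |ε-closure| = 1 (new start) + 4 (body) + 1 (new accept) = 6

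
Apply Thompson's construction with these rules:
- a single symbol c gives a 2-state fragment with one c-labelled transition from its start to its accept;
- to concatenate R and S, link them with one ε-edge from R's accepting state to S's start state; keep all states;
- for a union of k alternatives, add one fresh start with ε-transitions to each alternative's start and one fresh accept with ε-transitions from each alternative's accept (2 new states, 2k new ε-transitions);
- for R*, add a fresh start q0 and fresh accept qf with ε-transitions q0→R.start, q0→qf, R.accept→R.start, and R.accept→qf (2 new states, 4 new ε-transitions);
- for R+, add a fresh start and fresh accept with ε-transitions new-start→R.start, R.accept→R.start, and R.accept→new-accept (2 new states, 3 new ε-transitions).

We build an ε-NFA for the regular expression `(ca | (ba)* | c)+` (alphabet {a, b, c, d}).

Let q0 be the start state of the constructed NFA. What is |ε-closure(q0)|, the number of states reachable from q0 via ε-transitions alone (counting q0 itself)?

Let C(F) = |ε-closure(F.start)| within fragment F, and note whether F accepts ε. Symbol fragments have C = 1 and do not accept ε. Then:
  ca — |ε-closure| equals the left operand's closure size = 1 (its accept is not ε-reachable, so the closure stops there)
  ba — same as the first factor's closure: |ε-closure| = 1
  (ba)* — new start has ε-edges to the inner start and to the new accept, so |ε-closure| = 2 + 1 = 3
  ca | (ba)* | c — new start ε-reaches every alternative's start; at least one alternative accepts ε, so the union's new accept is reached too: |ε-closure| = 1 + 1 + 3 + 1 + 1 = 7
  (ca | (ba)* | c)+ — new start ε-reaches the body's start; the body's accept is ε-reachable, so the new accept is too: |ε-closure| = 1 + 7 + 1 = 9

9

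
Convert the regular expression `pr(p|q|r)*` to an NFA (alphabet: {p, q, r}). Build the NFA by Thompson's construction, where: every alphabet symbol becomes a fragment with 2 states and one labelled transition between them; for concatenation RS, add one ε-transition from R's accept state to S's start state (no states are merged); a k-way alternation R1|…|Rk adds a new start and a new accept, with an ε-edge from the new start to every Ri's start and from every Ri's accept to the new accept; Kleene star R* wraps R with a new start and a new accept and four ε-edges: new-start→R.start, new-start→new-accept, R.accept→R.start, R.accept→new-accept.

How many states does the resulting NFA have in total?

14

Per subexpression:
Each of the 5 symbol leaves contributes a 2-state fragment.
  p|q|r = 8 states
  (p|q|r)* = 10 states
  pr(p|q|r)* = 14 states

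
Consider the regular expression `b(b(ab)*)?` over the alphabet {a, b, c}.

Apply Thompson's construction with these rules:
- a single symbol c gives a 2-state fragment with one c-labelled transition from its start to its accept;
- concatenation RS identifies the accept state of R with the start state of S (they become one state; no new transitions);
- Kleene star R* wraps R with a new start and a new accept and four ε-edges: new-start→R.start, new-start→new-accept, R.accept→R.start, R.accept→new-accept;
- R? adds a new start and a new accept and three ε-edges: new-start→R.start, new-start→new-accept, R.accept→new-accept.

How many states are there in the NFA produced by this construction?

9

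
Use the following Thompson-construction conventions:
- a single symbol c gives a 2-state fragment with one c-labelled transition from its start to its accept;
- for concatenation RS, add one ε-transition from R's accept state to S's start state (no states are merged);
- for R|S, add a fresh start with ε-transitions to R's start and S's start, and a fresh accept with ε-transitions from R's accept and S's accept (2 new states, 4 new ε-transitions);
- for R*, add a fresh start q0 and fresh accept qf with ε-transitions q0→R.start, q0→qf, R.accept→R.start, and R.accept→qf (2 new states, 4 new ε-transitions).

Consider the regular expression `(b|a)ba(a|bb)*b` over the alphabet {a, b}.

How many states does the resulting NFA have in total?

Recursing over subexpressions:
Each of the 8 symbol leaves contributes a 2-state fragment.
  b|a : 6 states
  bb : 4 states
  a|bb : 8 states
  (a|bb)* : 10 states
  (b|a)ba(a|bb)*b : 22 states

22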